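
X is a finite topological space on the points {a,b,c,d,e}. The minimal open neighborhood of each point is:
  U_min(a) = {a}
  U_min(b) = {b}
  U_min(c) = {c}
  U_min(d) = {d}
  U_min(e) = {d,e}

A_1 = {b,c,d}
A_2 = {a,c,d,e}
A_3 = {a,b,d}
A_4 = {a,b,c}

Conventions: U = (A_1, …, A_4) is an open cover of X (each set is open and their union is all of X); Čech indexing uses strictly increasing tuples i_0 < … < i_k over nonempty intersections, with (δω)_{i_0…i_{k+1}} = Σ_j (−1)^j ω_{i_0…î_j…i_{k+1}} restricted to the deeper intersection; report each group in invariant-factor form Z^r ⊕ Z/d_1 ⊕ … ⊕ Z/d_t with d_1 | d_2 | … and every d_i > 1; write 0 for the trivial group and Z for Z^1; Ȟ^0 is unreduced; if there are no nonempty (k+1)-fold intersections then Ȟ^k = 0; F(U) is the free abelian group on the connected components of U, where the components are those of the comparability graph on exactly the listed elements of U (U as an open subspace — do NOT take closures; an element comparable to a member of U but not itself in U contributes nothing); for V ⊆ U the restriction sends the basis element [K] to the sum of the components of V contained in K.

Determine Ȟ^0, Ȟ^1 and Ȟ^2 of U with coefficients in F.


Ȟ^0 ≅ Z^4; Ȟ^1 ≅ 0; Ȟ^2 ≅ 0

nonempty intersections:
  A12={c,d} A13={b,d} A14={b,c} A23={a,d} A24={a,c} A34={a,b}
  A123={d} A124={c} A134={b} A234={a}
components per intersection:
  A1: {b} {c} {d}
  A2: {a} {c} {d,e}
  A3: {a} {b} {d}
  A4: {a} {b} {c}
  A12: {c} {d}
  A13: {b} {d}
  A14: {b} {c}
  A23: {a} {d}
  A24: {a} {c}
  A34: {a} {b}
  A123: {d}
  A124: {c}
  A134: {b}
  A234: {a}
C dims 12,12,4; δ0: rk 8, SNF 1^8; δ1: rk 4, SNF 1^4
Ȟ^0: (12−8)−0=4 ⇒ Z^4
Ȟ^1: (12−4)−8=0 ⇒ 0
Ȟ^2: (4−0)−4=0 ⇒ 0


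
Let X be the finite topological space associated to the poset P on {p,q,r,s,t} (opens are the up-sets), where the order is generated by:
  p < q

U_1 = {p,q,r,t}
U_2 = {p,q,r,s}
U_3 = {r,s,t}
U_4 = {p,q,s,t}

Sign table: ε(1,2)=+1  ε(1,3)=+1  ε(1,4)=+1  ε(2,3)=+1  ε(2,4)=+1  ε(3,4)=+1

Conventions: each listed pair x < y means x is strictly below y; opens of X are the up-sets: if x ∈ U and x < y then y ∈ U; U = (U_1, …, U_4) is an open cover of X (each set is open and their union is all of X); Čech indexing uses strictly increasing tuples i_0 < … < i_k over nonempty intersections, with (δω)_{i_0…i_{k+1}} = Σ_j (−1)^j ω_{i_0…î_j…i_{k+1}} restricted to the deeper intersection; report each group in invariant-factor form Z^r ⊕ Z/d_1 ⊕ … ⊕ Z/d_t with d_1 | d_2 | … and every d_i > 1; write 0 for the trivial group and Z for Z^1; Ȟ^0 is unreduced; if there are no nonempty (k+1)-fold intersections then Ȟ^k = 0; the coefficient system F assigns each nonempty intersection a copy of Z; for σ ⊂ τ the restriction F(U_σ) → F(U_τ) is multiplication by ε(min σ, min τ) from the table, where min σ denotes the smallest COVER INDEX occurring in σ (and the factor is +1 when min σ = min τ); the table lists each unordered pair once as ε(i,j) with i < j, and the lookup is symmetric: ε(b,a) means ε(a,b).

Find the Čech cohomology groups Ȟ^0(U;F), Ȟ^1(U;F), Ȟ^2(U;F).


Ȟ^0(U;F) ≅ Z, Ȟ^1(U;F) ≅ 0, Ȟ^2(U;F) ≅ Z

nonempty intersections:
  U12={p,q,r} U13={r,t} U14={p,q,t} U23={r,s} U24={p,q,s} U34={s,t}
  U123={r} U124={p,q} U134={t} U234={s}
C dims 4,6,4; δ0: rk 3, SNF 1^3; δ1: rk 3, SNF 1^3
Ȟ^0: (4−3)−0=1 ⇒ Z
Ȟ^1: (6−3)−3=0 ⇒ 0
Ȟ^2: (4−0)−3=1 ⇒ Z


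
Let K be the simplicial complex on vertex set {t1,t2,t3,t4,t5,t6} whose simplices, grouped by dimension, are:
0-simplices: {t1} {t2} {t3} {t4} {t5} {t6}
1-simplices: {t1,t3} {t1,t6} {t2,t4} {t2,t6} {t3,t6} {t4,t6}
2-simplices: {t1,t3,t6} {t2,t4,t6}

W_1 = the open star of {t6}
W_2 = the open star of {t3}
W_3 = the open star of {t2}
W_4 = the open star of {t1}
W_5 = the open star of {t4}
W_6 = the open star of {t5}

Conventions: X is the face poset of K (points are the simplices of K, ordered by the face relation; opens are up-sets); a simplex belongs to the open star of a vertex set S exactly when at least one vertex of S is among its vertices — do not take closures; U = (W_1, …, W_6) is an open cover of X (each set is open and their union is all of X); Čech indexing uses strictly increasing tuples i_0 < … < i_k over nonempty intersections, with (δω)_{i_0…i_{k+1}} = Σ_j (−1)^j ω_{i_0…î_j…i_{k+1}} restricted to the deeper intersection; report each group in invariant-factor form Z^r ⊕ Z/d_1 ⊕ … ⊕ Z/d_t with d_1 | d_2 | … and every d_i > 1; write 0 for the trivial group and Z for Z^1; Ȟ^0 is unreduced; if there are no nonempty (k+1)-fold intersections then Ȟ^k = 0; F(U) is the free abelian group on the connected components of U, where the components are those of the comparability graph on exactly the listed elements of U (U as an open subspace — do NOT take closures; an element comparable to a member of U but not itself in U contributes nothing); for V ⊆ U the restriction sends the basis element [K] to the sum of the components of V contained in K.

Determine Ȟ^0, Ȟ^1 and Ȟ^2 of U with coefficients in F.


nonempty overlaps:
  W1={{t6},{t1,t6},{t2,t6},{t3,t6},{t4,t6},{t1,t3,t6},{t2,t4,t6}} W2={{t3},{t1,t3},{t3,t6},{t1,t3,t6}} W3={{t2},{t2,t4},{t2,t6},{t2,t4,t6}} W4={{t1},{t1,t3},{t1,t6},{t1,t3,t6}} W5={{t4},{t2,t4},{t4,t6},{t2,t4,t6}} W6={{t5}}
  W12={{t3,t6},{t1,t3,t6}} W13={{t2,t6},{t2,t4,t6}} W14={{t1,t6},{t1,t3,t6}} W15={{t4,t6},{t2,t4,t6}} W24={{t1,t3},{t1,t3,t6}} W35={{t2,t4},{t2,t4,t6}}
  W124={{t1,t3,t6}} W135={{t2,t4,t6}}
components per intersection:
  W1: {{t6},{t1,t6},{t2,t6},{t3,t6},{t4,t6},{t1,t3,t6},{t2,t4,t6}}
  W2: {{t3},{t1,t3},{t3,t6},{t1,t3,t6}}
  W3: {{t2},{t2,t4},{t2,t6},{t2,t4,t6}}
  W4: {{t1},{t1,t3},{t1,t6},{t1,t3,t6}}
  W5: {{t4},{t2,t4},{t4,t6},{t2,t4,t6}}
  W6: {{t5}}
  W12: {{t3,t6},{t1,t3,t6}}
  W13: {{t2,t6},{t2,t4,t6}}
  W14: {{t1,t6},{t1,t3,t6}}
  W15: {{t4,t6},{t2,t4,t6}}
  W24: {{t1,t3},{t1,t3,t6}}
  W35: {{t2,t4},{t2,t4,t6}}
  W124: {{t1,t3,t6}}
  W135: {{t2,t4,t6}}
C dims 6,6,2; δ0: rk 4, SNF 1^4; δ1: rk 2, SNF 1^2
degree 0: 6−4−0 = 2 → Ȟ^0 ≅ Z^2
degree 1: 6−2−4 = 0 → Ȟ^1 ≅ 0
degree 2: 2−0−2 = 0 → Ȟ^2 ≅ 0

Ȟ^0 = Z^2, Ȟ^1 = 0, Ȟ^2 = 0


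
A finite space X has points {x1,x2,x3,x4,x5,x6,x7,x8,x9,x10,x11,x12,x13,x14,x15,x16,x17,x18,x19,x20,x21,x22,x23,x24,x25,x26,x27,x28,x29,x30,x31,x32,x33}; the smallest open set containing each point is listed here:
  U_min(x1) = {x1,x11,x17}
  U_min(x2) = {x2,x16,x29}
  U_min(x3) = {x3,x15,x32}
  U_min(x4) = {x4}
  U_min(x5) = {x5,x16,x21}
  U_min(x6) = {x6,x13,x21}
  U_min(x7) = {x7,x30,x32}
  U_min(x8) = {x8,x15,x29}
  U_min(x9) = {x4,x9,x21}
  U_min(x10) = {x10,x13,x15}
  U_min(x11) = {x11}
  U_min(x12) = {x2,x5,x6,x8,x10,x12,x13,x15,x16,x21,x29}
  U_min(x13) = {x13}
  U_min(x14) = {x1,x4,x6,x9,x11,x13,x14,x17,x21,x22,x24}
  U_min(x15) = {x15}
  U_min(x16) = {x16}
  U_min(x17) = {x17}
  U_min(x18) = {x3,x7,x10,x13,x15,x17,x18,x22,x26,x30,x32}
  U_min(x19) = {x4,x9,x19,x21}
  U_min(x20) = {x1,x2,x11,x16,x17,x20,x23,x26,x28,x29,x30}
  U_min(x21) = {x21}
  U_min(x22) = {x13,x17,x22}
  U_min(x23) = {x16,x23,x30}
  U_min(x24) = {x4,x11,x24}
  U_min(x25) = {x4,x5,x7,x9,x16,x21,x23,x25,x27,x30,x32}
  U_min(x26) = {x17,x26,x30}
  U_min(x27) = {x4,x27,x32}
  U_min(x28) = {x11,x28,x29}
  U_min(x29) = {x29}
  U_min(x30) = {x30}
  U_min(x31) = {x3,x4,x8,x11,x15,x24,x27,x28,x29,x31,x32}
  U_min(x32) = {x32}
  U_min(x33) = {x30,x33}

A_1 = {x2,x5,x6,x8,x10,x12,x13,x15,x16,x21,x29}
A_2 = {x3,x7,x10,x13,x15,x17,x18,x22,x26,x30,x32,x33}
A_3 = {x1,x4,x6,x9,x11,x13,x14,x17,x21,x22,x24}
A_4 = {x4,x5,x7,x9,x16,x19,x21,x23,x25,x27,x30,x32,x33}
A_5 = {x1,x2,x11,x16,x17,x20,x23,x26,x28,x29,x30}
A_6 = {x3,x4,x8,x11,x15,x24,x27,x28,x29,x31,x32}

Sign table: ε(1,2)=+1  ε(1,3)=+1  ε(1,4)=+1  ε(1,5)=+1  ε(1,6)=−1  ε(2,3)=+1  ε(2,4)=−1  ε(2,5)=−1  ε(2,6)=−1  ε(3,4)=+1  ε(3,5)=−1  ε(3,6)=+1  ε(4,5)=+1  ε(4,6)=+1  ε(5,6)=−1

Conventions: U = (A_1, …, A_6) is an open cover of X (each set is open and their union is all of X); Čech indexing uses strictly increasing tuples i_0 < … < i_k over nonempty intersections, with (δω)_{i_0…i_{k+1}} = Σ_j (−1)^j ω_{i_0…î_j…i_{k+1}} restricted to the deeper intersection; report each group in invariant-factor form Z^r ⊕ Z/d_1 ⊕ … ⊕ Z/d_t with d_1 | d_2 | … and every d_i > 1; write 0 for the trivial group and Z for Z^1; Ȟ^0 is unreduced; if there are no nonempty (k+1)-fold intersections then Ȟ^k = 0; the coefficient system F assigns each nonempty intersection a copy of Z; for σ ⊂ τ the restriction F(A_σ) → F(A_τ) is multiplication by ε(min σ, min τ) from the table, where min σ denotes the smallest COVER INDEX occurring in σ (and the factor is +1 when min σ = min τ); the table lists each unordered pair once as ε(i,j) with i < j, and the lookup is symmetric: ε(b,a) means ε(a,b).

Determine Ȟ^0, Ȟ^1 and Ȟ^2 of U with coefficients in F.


nonempty overlaps:
  A12={x10,x13,x15} A13={x6,x13,x21} A14={x5,x16,x21} A15={x2,x16,x29} A16={x8,x15,x29} A23={x13,x17,x22} A24={x7,x30,x32,x33} A25={x17,x26,x30} A26={x3,x15,x32} A34={x4,x9,x21} A35={x1,x11,x17} A36={x4,x11,x24} A45={x16,x23,x30} A46={x4,x27,x32} A56={x11,x28,x29}
  A123={x13} A126={x15} A134={x21} A145={x16} A156={x29} A235={x17} A245={x30} A246={x32} A346={x4} A356={x11}
C dims 6,15,10; δ0: rk 6, SNF 1^5·2; δ1: rk 9, SNF 1^9
degree 0: 6−6−0 = 0 → Ȟ^0 ≅ 0
degree 1: 15−9−6 = 0 plus torsion [2] → Ȟ^1 ≅ Z/2
degree 2: 10−0−9 = 1 → Ȟ^2 ≅ Z

Ȟ^0(U;F) ≅ 0, Ȟ^1(U;F) ≅ Z/2 and Ȟ^2(U;F) ≅ Z


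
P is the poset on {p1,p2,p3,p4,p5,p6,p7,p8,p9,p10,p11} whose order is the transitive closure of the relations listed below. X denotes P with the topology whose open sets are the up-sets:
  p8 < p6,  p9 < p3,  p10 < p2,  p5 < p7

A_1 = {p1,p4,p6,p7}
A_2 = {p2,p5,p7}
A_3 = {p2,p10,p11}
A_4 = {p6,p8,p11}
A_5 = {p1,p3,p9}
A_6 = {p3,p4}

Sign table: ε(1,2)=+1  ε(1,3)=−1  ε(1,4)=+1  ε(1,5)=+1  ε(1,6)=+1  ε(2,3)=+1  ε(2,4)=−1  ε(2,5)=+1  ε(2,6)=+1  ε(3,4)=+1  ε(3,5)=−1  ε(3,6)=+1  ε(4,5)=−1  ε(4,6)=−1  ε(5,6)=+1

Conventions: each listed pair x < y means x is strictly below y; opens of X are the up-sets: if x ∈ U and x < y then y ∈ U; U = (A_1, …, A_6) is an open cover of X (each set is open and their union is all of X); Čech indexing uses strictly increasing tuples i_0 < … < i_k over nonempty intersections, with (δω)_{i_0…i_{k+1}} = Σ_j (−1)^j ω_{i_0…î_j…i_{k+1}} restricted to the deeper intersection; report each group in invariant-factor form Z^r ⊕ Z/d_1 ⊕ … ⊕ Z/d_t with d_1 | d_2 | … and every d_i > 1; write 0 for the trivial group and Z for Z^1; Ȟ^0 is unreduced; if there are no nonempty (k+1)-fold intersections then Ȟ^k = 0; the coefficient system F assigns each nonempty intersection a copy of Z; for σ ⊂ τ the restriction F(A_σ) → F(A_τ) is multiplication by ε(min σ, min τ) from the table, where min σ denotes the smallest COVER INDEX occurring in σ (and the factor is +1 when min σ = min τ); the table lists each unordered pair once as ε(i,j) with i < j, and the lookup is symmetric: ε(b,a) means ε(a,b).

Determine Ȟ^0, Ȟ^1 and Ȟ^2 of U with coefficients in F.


Ȟ^0(U;F) ≅ Z,  Ȟ^1(U;F) ≅ Z^2,  Ȟ^2(U;F) ≅ 0

nonempty overlaps:
  A12={p7} A14={p6} A15={p1} A16={p4} A23={p2} A34={p11} A56={p3}
C dims 6,7; δ0: rk 5, SNF 1^5
degree 0: 6−5−0 = 1 → Ȟ^0 ≅ Z
degree 1: 7−0−5 = 2 → Ȟ^1 ≅ Z^2
degree 2: 0−0−0 = 0 → Ȟ^2 ≅ 0


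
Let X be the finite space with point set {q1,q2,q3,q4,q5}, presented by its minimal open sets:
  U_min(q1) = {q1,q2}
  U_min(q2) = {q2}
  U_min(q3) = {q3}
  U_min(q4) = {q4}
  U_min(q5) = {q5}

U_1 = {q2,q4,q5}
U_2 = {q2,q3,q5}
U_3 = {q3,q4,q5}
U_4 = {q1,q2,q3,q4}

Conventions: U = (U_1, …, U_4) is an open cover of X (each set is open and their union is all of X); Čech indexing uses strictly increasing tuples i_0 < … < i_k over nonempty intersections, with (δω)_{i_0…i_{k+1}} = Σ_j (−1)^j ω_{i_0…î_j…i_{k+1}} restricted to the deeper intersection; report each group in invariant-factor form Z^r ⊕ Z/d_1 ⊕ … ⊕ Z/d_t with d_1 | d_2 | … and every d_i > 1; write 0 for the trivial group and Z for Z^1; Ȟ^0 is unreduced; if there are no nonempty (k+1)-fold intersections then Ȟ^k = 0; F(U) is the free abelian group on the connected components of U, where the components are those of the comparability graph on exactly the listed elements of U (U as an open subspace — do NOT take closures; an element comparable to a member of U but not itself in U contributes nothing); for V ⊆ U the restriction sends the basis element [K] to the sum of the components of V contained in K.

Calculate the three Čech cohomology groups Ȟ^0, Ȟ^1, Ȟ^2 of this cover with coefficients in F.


nonempty intersections:
  U12={q2,q5} U13={q4,q5} U14={q2,q4} U23={q3,q5} U24={q2,q3} U34={q3,q4}
  U123={q5} U124={q2} U134={q4} U234={q3}
components per intersection:
  U1: {q2} {q4} {q5}
  U2: {q2} {q3} {q5}
  U3: {q3} {q4} {q5}
  U4: {q1,q2} {q3} {q4}
  U12: {q2} {q5}
  U13: {q4} {q5}
  U14: {q2} {q4}
  U23: {q3} {q5}
  U24: {q2} {q3}
  U34: {q3} {q4}
  U123: {q5}
  U124: {q2}
  U134: {q4}
  U234: {q3}
C dims 12,12,4; δ0: rk 8, SNF 1^8; δ1: rk 4, SNF 1^4
Ȟ^0: (12−8)−0=4 ⇒ Z^4
Ȟ^1: (12−4)−8=0 ⇒ 0
Ȟ^2: (4−0)−4=0 ⇒ 0

Ȟ^0 ≅ Z^4, Ȟ^1 ≅ 0, Ȟ^2 ≅ 0


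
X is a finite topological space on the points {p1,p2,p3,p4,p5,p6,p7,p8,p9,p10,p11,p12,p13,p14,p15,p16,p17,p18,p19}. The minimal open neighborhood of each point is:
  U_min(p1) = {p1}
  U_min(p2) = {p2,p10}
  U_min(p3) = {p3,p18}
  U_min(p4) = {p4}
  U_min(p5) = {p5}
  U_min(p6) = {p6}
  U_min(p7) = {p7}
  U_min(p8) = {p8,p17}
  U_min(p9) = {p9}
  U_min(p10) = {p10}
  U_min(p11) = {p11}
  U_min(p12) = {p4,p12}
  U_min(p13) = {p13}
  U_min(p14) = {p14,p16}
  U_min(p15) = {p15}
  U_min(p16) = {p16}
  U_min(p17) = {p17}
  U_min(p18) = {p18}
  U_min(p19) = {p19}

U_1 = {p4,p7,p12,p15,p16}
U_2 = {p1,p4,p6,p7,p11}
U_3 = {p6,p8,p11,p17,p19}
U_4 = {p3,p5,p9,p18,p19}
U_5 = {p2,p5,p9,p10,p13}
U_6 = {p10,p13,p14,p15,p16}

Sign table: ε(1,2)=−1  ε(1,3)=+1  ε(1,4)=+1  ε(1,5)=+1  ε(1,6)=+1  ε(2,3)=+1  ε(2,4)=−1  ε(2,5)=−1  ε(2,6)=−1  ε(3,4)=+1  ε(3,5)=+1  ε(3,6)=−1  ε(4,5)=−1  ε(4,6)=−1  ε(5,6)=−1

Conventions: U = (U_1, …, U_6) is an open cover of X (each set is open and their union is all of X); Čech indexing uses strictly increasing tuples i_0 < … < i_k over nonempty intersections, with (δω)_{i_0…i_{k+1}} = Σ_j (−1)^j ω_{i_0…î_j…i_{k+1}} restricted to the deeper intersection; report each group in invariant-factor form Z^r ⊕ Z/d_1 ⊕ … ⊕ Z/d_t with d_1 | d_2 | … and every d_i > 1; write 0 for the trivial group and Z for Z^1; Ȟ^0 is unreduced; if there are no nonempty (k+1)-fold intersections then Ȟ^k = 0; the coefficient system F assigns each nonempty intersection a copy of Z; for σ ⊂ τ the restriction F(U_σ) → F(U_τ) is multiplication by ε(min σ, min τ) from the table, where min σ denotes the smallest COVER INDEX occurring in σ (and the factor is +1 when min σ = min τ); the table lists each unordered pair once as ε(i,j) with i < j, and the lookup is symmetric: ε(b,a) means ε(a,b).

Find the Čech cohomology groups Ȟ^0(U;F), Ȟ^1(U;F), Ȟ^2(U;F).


Ȟ^0 ≅ 0; Ȟ^1 ≅ Z/2; Ȟ^2 ≅ 0

nonempty overlaps:
  U12={p4,p7} U16={p15,p16} U23={p6,p11} U34={p19} U45={p5,p9} U56={p10,p13}
C dims 6,6; δ0: rk 6, SNF 1^5·2
degree 0: 6−6−0 = 0 → Ȟ^0 ≅ 0
degree 1: 6−0−6 = 0 plus torsion [2] → Ȟ^1 ≅ Z/2
degree 2: 0−0−0 = 0 → Ȟ^2 ≅ 0


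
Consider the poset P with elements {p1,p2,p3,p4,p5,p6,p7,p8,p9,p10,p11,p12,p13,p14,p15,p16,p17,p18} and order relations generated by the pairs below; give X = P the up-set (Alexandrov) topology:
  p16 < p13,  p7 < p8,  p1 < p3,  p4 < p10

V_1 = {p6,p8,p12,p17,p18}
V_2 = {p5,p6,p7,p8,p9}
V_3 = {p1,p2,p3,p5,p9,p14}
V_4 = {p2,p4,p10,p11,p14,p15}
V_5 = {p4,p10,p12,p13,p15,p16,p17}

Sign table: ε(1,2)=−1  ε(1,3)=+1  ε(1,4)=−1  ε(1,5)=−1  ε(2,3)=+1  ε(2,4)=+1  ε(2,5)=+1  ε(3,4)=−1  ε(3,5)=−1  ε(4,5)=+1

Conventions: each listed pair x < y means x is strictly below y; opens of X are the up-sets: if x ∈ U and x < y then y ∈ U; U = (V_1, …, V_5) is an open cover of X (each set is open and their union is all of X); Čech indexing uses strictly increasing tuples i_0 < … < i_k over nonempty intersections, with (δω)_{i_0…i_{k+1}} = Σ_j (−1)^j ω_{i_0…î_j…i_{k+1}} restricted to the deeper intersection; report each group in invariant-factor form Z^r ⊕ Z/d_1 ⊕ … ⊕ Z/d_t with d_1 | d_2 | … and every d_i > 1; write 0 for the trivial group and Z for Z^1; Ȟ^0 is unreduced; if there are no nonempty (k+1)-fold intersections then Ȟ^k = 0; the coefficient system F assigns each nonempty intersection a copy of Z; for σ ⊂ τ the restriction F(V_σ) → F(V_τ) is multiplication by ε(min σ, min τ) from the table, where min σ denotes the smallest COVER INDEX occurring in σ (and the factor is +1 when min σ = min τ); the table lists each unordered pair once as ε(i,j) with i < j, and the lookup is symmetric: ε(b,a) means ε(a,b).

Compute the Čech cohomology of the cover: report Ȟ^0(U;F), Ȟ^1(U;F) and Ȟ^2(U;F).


Ȟ^0(U;F) ≅ 0,  Ȟ^1(U;F) ≅ Z/2,  Ȟ^2(U;F) ≅ 0

nerve simplices:
  V12={p6,p8} V15={p12,p17} V23={p5,p9} V34={p2,p14} V45={p4,p10,p15}
C dims 5,5; δ0: rk 5, SNF 1^4·2
degree 0: 5−5−0 = 0 → Ȟ^0 ≅ 0
degree 1: 5−0−5 = 0 plus torsion [2] → Ȟ^1 ≅ Z/2
degree 2: 0−0−0 = 0 → Ȟ^2 ≅ 0


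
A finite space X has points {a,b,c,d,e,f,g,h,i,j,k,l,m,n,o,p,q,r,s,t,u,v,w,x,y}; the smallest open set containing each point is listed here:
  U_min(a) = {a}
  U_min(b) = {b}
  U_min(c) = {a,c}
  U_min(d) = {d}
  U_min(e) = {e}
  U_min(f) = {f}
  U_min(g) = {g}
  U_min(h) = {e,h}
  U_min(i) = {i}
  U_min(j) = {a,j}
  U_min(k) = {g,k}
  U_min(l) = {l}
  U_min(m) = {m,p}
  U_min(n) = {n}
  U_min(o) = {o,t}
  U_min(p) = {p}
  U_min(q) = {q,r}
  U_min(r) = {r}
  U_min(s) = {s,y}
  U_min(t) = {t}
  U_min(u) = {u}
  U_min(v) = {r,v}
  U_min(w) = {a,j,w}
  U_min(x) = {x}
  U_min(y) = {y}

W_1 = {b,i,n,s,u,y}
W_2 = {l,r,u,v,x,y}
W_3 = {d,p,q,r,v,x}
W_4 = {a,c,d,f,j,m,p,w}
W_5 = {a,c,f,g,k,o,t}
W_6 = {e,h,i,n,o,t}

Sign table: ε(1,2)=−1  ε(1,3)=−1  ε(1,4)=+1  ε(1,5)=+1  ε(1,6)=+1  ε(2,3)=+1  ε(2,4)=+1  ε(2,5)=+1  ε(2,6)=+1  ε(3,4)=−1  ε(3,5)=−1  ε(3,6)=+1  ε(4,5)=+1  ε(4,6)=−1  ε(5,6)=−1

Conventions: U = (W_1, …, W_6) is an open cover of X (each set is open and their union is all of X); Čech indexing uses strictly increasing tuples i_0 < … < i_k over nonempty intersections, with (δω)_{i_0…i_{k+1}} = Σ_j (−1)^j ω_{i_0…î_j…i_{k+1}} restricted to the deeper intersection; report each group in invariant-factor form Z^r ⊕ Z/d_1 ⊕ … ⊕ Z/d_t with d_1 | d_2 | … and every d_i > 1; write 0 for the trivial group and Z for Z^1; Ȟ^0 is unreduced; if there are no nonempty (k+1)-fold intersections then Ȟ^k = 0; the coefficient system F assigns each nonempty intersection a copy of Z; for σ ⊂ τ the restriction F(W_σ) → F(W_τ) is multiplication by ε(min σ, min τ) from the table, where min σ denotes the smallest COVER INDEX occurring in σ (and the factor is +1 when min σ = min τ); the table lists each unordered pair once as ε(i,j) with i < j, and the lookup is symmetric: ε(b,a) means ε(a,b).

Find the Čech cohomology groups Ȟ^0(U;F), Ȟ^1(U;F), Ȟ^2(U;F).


nerve of the cover:
  W12={u,y} W16={i,n} W23={r,v,x} W34={d,p} W45={a,c,f} W56={o,t}
C dims 6,6; δ0: rk 6, SNF 1^5·2
Ȟ^0 = (6 − 6) − 0 = 0, so Ȟ^0 ≅ 0
Ȟ^1 = (6 − 0) − 6 = 0 plus torsion [2], so Ȟ^1 ≅ Z/2
Ȟ^2 = (0 − 0) − 0 = 0, so Ȟ^2 ≅ 0

Ȟ^0(U;F) ≅ 0,  Ȟ^1(U;F) ≅ Z/2,  Ȟ^2(U;F) ≅ 0


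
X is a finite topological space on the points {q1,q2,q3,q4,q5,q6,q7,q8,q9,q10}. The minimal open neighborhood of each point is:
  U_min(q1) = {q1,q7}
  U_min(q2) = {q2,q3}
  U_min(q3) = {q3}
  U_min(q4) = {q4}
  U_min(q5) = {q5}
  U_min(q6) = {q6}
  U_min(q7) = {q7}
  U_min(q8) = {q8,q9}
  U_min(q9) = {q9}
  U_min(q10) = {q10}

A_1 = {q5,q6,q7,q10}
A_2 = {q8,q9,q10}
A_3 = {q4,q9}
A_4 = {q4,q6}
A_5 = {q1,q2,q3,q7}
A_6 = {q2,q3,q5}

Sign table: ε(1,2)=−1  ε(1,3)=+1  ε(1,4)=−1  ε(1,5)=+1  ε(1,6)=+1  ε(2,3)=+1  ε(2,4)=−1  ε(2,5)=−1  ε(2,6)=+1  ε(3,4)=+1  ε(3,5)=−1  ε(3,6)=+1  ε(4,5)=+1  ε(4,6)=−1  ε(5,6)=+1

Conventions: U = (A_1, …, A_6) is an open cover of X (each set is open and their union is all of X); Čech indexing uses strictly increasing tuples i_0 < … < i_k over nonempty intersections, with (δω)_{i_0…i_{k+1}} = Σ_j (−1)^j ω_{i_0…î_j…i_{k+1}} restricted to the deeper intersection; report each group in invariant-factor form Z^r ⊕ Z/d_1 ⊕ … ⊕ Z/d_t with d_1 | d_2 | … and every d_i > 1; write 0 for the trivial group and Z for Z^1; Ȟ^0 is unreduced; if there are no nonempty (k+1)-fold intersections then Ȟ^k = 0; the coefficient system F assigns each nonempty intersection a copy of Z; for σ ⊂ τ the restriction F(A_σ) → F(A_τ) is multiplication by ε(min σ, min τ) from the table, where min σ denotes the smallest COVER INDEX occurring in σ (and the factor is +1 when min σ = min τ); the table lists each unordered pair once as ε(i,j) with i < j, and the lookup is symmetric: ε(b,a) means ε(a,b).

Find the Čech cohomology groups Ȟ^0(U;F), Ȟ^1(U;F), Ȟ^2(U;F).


nerve simplices:
  A12={q10} A14={q6} A15={q7} A16={q5} A23={q9} A34={q4} A56={q2,q3}
C dims 6,7; δ0: rk 5, SNF 1^5
degree 0: 6−5−0 = 1 → Ȟ^0 ≅ Z
degree 1: 7−0−5 = 2 → Ȟ^1 ≅ Z^2
degree 2: 0−0−0 = 0 → Ȟ^2 ≅ 0

Ȟ^0(U;F) ≅ Z,  Ȟ^1(U;F) ≅ Z^2,  Ȟ^2(U;F) ≅ 0


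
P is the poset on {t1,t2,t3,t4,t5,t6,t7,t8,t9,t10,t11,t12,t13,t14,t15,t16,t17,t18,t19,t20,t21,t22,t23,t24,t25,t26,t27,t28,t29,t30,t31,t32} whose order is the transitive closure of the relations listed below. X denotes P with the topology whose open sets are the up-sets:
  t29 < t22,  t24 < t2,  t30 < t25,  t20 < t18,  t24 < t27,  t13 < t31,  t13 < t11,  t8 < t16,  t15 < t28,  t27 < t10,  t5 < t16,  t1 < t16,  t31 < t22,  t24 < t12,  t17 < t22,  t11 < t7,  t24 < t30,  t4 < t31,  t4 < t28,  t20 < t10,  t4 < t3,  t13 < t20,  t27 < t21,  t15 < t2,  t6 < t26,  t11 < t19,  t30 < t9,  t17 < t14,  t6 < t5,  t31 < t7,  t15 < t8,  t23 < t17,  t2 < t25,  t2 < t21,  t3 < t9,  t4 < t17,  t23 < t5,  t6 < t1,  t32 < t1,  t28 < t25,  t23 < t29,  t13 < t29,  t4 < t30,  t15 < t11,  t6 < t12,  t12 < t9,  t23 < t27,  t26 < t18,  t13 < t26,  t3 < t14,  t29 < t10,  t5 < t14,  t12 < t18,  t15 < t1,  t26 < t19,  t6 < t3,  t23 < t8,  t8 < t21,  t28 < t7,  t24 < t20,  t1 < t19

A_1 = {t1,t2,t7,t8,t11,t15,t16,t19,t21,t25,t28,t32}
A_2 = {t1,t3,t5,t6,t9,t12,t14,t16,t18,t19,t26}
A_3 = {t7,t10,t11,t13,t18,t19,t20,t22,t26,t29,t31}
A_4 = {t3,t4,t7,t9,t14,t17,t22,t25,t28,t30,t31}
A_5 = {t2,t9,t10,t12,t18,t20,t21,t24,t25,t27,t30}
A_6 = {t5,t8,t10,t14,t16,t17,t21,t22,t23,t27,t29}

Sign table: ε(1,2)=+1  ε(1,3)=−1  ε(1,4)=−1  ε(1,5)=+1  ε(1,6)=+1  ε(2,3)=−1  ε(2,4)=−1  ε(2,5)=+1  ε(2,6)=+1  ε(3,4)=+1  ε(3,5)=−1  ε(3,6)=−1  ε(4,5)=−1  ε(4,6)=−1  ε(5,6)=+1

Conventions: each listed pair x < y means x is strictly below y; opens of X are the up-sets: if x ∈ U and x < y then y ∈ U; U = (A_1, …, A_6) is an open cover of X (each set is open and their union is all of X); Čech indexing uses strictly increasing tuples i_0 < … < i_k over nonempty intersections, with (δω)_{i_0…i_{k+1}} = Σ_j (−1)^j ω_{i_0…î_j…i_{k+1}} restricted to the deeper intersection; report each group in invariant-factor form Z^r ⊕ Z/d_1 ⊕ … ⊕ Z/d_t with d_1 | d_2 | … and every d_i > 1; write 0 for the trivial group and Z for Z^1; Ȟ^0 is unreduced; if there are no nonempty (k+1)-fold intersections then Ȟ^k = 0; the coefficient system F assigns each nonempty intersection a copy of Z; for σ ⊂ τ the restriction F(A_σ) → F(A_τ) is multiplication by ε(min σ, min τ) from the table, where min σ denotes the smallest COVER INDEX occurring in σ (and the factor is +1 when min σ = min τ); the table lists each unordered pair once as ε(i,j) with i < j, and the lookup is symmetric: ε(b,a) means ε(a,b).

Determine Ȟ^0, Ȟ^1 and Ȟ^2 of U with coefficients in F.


nerve simplices:
  A12={t1,t16,t19} A13={t7,t11,t19} A14={t7,t25,t28} A15={t2,t21,t25} A16={t8,t16,t21} A23={t18,t19,t26} A24={t3,t9,t14} A25={t9,t12,t18} A26={t5,t14,t16} A34={t7,t22,t31} A35={t10,t18,t20} A36={t10,t22,t29} A45={t9,t25,t30} A46={t14,t17,t22} A56={t10,t21,t27}
  A123={t19} A126={t16} A134={t7} A145={t25} A156={t21} A235={t18} A245={t9} A246={t14} A346={t22} A356={t10}
C dims 6,15,10; δ0: rk 5, SNF 1^5; δ1: rk 10, SNF 1^9·2
degree 0: 6−5−0 = 1 → Ȟ^0 ≅ Z
degree 1: 15−10−5 = 0 → Ȟ^1 ≅ 0
degree 2: 10−0−10 = 0 plus torsion [2] → Ȟ^2 ≅ Z/2

Ȟ^0 = Z,  Ȟ^1 = 0,  Ȟ^2 = Z/2


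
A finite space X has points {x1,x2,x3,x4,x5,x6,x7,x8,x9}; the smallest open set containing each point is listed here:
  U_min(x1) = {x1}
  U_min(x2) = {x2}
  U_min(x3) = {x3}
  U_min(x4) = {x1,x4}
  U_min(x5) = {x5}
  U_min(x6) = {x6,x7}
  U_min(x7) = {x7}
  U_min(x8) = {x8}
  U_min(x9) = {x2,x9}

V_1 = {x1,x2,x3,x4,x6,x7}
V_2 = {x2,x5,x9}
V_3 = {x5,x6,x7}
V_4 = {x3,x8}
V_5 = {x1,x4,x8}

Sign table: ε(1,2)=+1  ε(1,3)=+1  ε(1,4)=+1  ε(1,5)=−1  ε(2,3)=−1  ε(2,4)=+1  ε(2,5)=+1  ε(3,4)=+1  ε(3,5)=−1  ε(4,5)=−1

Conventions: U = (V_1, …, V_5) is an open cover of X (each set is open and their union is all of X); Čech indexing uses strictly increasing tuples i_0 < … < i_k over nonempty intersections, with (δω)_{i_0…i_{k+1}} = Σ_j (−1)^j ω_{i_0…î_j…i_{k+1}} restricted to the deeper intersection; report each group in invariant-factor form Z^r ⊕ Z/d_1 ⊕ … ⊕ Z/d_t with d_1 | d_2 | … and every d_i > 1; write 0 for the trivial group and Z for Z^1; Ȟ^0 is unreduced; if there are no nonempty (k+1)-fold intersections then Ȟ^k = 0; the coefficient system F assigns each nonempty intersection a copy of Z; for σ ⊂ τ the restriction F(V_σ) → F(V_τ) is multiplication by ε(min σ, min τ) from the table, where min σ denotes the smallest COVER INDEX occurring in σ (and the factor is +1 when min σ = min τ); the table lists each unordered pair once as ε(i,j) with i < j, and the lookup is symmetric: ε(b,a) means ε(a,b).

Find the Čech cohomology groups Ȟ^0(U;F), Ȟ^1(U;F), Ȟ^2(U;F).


Ȟ^0 = 0,  Ȟ^1 = Z ⊕ Z/2,  Ȟ^2 = 0

nonempty overlaps:
  V12={x2} V13={x6,x7} V14={x3} V15={x1,x4} V23={x5} V45={x8}
C dims 5,6; δ0: rk 5, SNF 1^4·2
degree 0: 5−5−0 = 0 → Ȟ^0 ≅ 0
degree 1: 6−0−5 = 1 plus torsion [2] → Ȟ^1 ≅ Z ⊕ Z/2
degree 2: 0−0−0 = 0 → Ȟ^2 ≅ 0


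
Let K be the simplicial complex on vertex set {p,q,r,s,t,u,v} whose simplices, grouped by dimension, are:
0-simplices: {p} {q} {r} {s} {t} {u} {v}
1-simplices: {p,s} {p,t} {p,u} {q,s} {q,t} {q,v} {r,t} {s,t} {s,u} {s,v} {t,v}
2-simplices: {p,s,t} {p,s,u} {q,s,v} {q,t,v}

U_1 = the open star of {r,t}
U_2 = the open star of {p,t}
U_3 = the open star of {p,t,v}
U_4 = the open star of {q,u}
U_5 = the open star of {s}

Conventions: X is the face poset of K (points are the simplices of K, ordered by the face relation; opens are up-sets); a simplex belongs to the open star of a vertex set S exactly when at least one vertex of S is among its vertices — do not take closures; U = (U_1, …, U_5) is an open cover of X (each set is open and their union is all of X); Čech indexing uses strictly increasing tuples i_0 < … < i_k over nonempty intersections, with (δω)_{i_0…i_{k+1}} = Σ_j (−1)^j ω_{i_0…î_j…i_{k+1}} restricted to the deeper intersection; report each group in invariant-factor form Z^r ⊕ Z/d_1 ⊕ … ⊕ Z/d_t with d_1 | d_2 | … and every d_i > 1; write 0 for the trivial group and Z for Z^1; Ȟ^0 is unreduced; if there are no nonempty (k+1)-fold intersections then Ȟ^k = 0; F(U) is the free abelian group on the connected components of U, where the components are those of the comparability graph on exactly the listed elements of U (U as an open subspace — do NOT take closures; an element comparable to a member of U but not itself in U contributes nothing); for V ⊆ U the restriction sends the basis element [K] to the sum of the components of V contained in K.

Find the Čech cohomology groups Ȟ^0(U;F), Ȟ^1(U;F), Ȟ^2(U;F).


Ȟ^0(U;F) ≅ Z,  Ȟ^1(U;F) ≅ Z,  Ȟ^2(U;F) ≅ 0

cover nerve:
  U1={{r},{t},{p,t},{q,t},{r,t},{s,t},{t,v},{p,s,t},{q,t,v}} U2={{p},{t},{p,s},{p,t},{p,u},{q,t},{r,t},{s,t},{t,v},{p,s,t},{p,s,u},{q,t,v}} U3={{p},{t},{v},{p,s},{p,t},{p,u},{q,t},{q,v},{r,t},{s,t},{s,v},{t,v},{p,s,t},{p,s,u},{q,s,v},{q,t,v}} U4={{q},{u},{p,u},{q,s},{q,t},{q,v},{s,u},{p,s,u},{q,s,v},{q,t,v}} U5={{s},{p,s},{q,s},{s,t},{s,u},{s,v},{p,s,t},{p,s,u},{q,s,v}}
  U12={{t},{p,t},{q,t},{r,t},{s,t},{t,v},{p,s,t},{q,t,v}} U13={{t},{p,t},{q,t},{r,t},{s,t},{t,v},{p,s,t},{q,t,v}} U14={{q,t},{q,t,v}} U15={{s,t},{p,s,t}} U23={{p},{t},{p,s},{p,t},{p,u},{q,t},{r,t},{s,t},{t,v},{p,s,t},{p,s,u},{q,t,v}} U24={{p,u},{q,t},{p,s,u},{q,t,v}} U25={{p,s},{s,t},{p,s,t},{p,s,u}} U34={{p,u},{q,t},{q,v},{p,s,u},{q,s,v},{q,t,v}} U35={{p,s},{s,t},{s,v},{p,s,t},{p,s,u},{q,s,v}} U45={{q,s},{s,u},{p,s,u},{q,s,v}}
  U123={{t},{p,t},{q,t},{r,t},{s,t},{t,v},{p,s,t},{q,t,v}} U124={{q,t},{q,t,v}} U125={{s,t},{p,s,t}} U134={{q,t},{q,t,v}} U135={{s,t},{p,s,t}} U234={{p,u},{q,t},{p,s,u},{q,t,v}} U235={{p,s},{s,t},{p,s,t},{p,s,u}} U245={{p,s,u}} U345={{p,s,u},{q,s,v}}
  U1234={{q,t},{q,t,v}} U1235={{s,t},{p,s,t}} U2345={{p,s,u}}
components per intersection:
  U1: {{r},{t},{p,t},{q,t},{r,t},{s,t},{t,v},{p,s,t},{q,t,v}}
  U2: {{p},{t},{p,s},{p,t},{p,u},{q,t},{r,t},{s,t},{t,v},{p,s,t},{p,s,u},{q,t,v}}
  U3: {{p},{t},{v},{p,s},{p,t},{p,u},{q,t},{q,v},{r,t},{s,t},{s,v},{t,v},{p,s,t},{p,s,u},{q,s,v},{q,t,v}}
  U4: {{q},{q,s},{q,t},{q,v},{q,s,v},{q,t,v}} {{u},{p,u},{s,u},{p,s,u}}
  U5: {{s},{p,s},{q,s},{s,t},{s,u},{s,v},{p,s,t},{p,s,u},{q,s,v}}
  U12: {{t},{p,t},{q,t},{r,t},{s,t},{t,v},{p,s,t},{q,t,v}}
  U13: {{t},{p,t},{q,t},{r,t},{s,t},{t,v},{p,s,t},{q,t,v}}
  U14: {{q,t},{q,t,v}}
  U15: {{s,t},{p,s,t}}
  U23: {{p},{t},{p,s},{p,t},{p,u},{q,t},{r,t},{s,t},{t,v},{p,s,t},{p,s,u},{q,t,v}}
  U24: {{p,u},{p,s,u}} {{q,t},{q,t,v}}
  U25: {{p,s},{s,t},{p,s,t},{p,s,u}}
  U34: {{p,u},{p,s,u}} {{q,t},{q,v},{q,s,v},{q,t,v}}
  U35: {{p,s},{s,t},{p,s,t},{p,s,u}} {{s,v},{q,s,v}}
  U45: {{q,s},{q,s,v}} {{s,u},{p,s,u}}
  U123: {{t},{p,t},{q,t},{r,t},{s,t},{t,v},{p,s,t},{q,t,v}}
  U124: {{q,t},{q,t,v}}
  U125: {{s,t},{p,s,t}}
  U134: {{q,t},{q,t,v}}
  U135: {{s,t},{p,s,t}}
  U234: {{p,u},{p,s,u}} {{q,t},{q,t,v}}
  U235: {{p,s},{s,t},{p,s,t},{p,s,u}}
  U245: {{p,s,u}}
  U345: {{p,s,u}} {{q,s,v}}
  U1234: {{q,t},{q,t,v}}
  U1235: {{s,t},{p,s,t}}
  U2345: {{p,s,u}}
C dims 6,14,11,3; δ0: rk 5, SNF 1^5; δ1: rk 8, SNF 1^8; δ2: rk 3, SNF 1^3
Ȟ^0: (6−5)−0=1 ⇒ Z
Ȟ^1: (14−8)−5=1 ⇒ Z
Ȟ^2: (11−3)−8=0 ⇒ 0


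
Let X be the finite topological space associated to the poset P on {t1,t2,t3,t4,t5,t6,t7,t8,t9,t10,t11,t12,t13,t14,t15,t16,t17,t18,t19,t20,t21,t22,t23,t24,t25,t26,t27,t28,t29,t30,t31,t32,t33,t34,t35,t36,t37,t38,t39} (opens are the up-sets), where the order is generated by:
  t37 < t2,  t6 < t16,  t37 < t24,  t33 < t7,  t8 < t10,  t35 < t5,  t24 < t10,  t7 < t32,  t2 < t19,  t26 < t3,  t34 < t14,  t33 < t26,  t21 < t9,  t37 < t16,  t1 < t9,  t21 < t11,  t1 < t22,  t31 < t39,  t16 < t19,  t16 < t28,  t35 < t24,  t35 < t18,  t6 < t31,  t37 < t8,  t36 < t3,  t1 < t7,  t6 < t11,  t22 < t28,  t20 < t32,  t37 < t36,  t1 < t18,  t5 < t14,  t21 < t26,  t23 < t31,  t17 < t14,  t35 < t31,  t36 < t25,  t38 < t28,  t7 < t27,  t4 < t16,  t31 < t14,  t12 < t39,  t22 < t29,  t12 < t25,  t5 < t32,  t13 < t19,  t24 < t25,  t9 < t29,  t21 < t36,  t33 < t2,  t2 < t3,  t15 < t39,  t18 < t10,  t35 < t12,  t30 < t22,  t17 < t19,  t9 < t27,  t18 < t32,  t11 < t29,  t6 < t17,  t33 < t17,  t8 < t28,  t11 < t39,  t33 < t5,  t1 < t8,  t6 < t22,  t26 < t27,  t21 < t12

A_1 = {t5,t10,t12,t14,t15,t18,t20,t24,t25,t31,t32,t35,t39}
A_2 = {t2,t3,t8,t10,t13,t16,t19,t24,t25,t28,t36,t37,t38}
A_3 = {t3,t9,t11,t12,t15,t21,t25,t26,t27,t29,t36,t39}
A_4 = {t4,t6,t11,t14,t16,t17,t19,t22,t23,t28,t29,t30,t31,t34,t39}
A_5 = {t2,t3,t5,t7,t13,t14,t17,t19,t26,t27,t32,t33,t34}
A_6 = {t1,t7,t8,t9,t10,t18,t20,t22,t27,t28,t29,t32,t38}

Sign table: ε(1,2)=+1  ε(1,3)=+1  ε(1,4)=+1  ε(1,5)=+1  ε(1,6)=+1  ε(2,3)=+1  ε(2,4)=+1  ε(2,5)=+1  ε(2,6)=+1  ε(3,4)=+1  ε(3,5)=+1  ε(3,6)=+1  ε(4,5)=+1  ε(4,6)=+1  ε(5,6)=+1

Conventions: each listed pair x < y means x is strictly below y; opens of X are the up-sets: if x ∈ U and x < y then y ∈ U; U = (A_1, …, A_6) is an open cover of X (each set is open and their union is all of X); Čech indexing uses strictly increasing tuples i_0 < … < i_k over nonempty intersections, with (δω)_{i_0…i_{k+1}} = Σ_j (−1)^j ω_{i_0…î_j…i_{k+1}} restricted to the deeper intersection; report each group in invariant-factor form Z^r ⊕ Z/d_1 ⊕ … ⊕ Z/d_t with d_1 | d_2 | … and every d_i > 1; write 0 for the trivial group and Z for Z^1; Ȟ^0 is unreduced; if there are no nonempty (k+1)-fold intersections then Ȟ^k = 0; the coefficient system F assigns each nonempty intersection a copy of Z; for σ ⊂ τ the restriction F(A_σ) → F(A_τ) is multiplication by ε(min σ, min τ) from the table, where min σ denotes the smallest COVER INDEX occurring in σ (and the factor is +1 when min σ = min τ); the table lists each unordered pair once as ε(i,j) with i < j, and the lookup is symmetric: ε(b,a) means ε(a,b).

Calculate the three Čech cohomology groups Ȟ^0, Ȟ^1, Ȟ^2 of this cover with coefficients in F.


Ȟ^0 = Z; Ȟ^1 = 0; Ȟ^2 = Z/2

nerve of the cover:
  A12={t10,t24,t25} A13={t12,t15,t25,t39} A14={t14,t31,t39} A15={t5,t14,t32} A16={t10,t18,t20,t32} A23={t3,t25,t36} A24={t16,t19,t28} A25={t2,t3,t13,t19} A26={t8,t10,t28,t38} A34={t11,t29,t39} A35={t3,t26,t27} A36={t9,t27,t29} A45={t14,t17,t19,t34} A46={t22,t28,t29} A56={t7,t27,t32}
  A123={t25} A126={t10} A134={t39} A145={t14} A156={t32} A235={t3} A245={t19} A246={t28} A346={t29} A356={t27}
C dims 6,15,10; δ0: rk 5, SNF 1^5; δ1: rk 10, SNF 1^9·2
Ȟ^0 = (6 − 5) − 0 = 1, so Ȟ^0 ≅ Z
Ȟ^1 = (15 − 10) − 5 = 0, so Ȟ^1 ≅ 0
Ȟ^2 = (10 − 0) − 10 = 0 plus torsion [2], so Ȟ^2 ≅ Z/2


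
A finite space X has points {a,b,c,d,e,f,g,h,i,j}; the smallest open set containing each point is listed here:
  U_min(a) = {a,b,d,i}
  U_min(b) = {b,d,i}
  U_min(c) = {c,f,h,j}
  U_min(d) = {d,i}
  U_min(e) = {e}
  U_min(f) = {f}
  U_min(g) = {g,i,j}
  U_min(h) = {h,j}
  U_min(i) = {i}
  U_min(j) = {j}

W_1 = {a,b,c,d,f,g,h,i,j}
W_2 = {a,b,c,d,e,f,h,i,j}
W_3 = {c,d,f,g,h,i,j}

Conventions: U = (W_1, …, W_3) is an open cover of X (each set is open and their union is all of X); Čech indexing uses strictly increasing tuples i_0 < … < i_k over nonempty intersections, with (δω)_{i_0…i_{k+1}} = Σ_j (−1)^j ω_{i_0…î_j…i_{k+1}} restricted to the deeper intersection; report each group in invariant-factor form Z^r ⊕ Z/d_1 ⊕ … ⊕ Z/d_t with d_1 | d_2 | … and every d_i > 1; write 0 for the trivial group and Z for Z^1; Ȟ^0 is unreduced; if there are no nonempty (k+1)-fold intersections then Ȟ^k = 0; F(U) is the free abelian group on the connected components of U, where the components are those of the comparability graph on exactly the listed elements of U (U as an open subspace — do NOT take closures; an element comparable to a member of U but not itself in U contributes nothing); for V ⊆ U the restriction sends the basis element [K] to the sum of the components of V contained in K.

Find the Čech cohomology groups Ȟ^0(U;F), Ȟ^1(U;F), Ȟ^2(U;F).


cover nerve:
  W12={a,b,c,d,f,h,i,j} W13={c,d,f,g,h,i,j} W23={c,d,f,h,i,j}
  W123={c,d,f,h,i,j}
components per intersection:
  W1: {a,b,c,d,f,g,h,i,j}
  W2: {a,b,d,i} {c,f,h,j} {e}
  W3: {c,d,f,g,h,i,j}
  W12: {a,b,d,i} {c,f,h,j}
  W13: {c,d,f,g,h,i,j}
  W23: {c,f,h,j} {d,i}
  W123: {c,f,h,j} {d,i}
C dims 5,5,2; δ0: rk 3, SNF 1^3; δ1: rk 2, SNF 1^2
Ȟ^0: (5−3)−0=2 ⇒ Z^2
Ȟ^1: (5−2)−3=0 ⇒ 0
Ȟ^2: (2−0)−2=0 ⇒ 0

Ȟ^0 ≅ Z^2, Ȟ^1 ≅ 0, Ȟ^2 ≅ 0


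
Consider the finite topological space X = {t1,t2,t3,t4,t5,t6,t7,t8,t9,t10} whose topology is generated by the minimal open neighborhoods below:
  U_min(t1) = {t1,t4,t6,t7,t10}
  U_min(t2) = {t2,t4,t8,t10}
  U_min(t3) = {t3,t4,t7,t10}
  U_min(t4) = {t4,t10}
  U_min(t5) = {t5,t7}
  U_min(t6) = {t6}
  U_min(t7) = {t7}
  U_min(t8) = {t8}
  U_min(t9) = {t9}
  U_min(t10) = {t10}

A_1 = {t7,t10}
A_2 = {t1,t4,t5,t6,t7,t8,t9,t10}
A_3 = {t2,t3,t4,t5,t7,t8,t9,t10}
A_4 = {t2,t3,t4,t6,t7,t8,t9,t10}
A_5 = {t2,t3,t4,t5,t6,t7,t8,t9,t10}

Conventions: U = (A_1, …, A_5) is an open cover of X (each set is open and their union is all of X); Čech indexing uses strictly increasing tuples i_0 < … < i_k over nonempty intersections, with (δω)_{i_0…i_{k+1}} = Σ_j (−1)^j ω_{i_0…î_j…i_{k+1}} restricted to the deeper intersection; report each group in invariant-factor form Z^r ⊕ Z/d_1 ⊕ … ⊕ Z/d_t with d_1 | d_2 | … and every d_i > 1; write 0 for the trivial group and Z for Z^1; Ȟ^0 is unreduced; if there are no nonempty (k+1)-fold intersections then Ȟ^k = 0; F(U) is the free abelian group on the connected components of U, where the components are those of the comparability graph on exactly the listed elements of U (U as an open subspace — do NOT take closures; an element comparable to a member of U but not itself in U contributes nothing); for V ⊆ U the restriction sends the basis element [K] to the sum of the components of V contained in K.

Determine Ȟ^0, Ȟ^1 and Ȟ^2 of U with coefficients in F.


Ȟ^0(U;F) ≅ Z^2, Ȟ^1(U;F) ≅ Z and Ȟ^2(U;F) ≅ 0

nonempty intersections:
  A12={t7,t10} A13={t7,t10} A14={t7,t10} A15={t7,t10} A23={t4,t5,t7,t8,t9,t10} A24={t4,t6,t7,t8,t9,t10} A25={t4,t5,t6,t7,t8,t9,t10} A34={t2,t3,t4,t7,t8,t9,t10} A35={t2,t3,t4,t5,t7,t8,t9,t10} A45={t2,t3,t4,t6,t7,t8,t9,t10}
  A123={t7,t10} A124={t7,t10} A125={t7,t10} A134={t7,t10} A135={t7,t10} A145={t7,t10} A234={t4,t7,t8,t9,t10} A235={t4,t5,t7,t8,t9,t10} A245={t4,t6,t7,t8,t9,t10} A345={t2,t3,t4,t7,t8,t9,t10}
  A1234={t7,t10} A1235={t7,t10} A1245={t7,t10} A1345={t7,t10} A2345={t4,t7,t8,t9,t10}
  A12345={t7,t10}
components per intersection:
  A1: {t7} {t10}
  A2: {t1,t4,t5,t6,t7,t10} {t8} {t9}
  A3: {t2,t3,t4,t5,t7,t8,t10} {t9}
  A4: {t2,t3,t4,t7,t8,t10} {t6} {t9}
  A5: {t2,t3,t4,t5,t7,t8,t10} {t6} {t9}
  A12: {t7} {t10}
  A13: {t7} {t10}
  A14: {t7} {t10}
  A15: {t7} {t10}
  A23: {t4,t10} {t5,t7} {t8} {t9}
  A24: {t4,t10} {t6} {t7} {t8} {t9}
  A25: {t4,t10} {t5,t7} {t6} {t8} {t9}
  A34: {t2,t3,t4,t7,t8,t10} {t9}
  A35: {t2,t3,t4,t5,t7,t8,t10} {t9}
  A45: {t2,t3,t4,t7,t8,t10} {t6} {t9}
  A123: {t7} {t10}
  A124: {t7} {t10}
  A125: {t7} {t10}
  A134: {t7} {t10}
  A135: {t7} {t10}
  A145: {t7} {t10}
  A234: {t4,t10} {t7} {t8} {t9}
  A235: {t4,t10} {t5,t7} {t8} {t9}
  A245: {t4,t10} {t6} {t7} {t8} {t9}
  A345: {t2,t3,t4,t7,t8,t10} {t9}
  A1234: {t7} {t10}
  A1235: {t7} {t10}
  A1245: {t7} {t10}
  A1345: {t7} {t10}
  A2345: {t4,t10} {t7} {t8} {t9}
  A12345: {t7} {t10}
C dims 13,29,27,12; δ0: rk 11, SNF 1^11; δ1: rk 17, SNF 1^17; δ2: rk 10, SNF 1^10
Ȟ^0: (13−11)−0=2 ⇒ Z^2
Ȟ^1: (29−17)−11=1 ⇒ Z
Ȟ^2: (27−10)−17=0 ⇒ 0


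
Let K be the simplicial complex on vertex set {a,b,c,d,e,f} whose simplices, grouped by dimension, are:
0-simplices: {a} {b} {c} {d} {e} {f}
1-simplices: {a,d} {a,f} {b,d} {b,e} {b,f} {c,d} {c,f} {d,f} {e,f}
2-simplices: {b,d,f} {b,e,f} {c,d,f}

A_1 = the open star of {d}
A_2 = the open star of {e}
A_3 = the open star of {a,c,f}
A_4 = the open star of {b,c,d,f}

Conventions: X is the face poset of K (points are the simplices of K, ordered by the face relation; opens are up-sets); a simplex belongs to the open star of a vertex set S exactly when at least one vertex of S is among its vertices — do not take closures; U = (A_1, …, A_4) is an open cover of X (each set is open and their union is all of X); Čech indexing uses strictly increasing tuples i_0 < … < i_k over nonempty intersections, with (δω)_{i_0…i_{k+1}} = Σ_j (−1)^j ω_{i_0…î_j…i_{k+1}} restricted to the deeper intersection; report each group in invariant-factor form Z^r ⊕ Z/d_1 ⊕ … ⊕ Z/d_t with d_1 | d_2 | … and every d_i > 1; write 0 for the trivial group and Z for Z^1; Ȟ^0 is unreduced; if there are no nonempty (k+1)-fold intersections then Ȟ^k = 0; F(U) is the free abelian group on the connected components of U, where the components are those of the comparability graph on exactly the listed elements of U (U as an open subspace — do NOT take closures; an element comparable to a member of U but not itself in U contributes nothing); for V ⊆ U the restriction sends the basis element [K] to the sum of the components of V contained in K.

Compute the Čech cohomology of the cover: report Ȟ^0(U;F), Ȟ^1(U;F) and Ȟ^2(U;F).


nonempty intersections:
  A1={{d},{a,d},{b,d},{c,d},{d,f},{b,d,f},{c,d,f}} A2={{e},{b,e},{e,f},{b,e,f}} A3={{a},{c},{f},{a,d},{a,f},{b,f},{c,d},{c,f},{d,f},{e,f},{b,d,f},{b,e,f},{c,d,f}} A4={{b},{c},{d},{f},{a,d},{a,f},{b,d},{b,e},{b,f},{c,d},{c,f},{d,f},{e,f},{b,d,f},{b,e,f},{c,d,f}}
  A13={{a,d},{c,d},{d,f},{b,d,f},{c,d,f}} A14={{d},{a,d},{b,d},{c,d},{d,f},{b,d,f},{c,d,f}} A23={{e,f},{b,e,f}} A24={{b,e},{e,f},{b,e,f}} A34={{c},{f},{a,d},{a,f},{b,f},{c,d},{c,f},{d,f},{e,f},{b,d,f},{b,e,f},{c,d,f}}
  A134={{a,d},{c,d},{d,f},{b,d,f},{c,d,f}} A234={{e,f},{b,e,f}}
components per intersection:
  A1: {{d},{a,d},{b,d},{c,d},{d,f},{b,d,f},{c,d,f}}
  A2: {{e},{b,e},{e,f},{b,e,f}}
  A3: {{a},{c},{f},{a,d},{a,f},{b,f},{c,d},{c,f},{d,f},{e,f},{b,d,f},{b,e,f},{c,d,f}}
  A4: {{b},{c},{d},{f},{a,d},{a,f},{b,d},{b,e},{b,f},{c,d},{c,f},{d,f},{e,f},{b,d,f},{b,e,f},{c,d,f}}
  A13: {{a,d}} {{c,d},{d,f},{b,d,f},{c,d,f}}
  A14: {{d},{a,d},{b,d},{c,d},{d,f},{b,d,f},{c,d,f}}
  A23: {{e,f},{b,e,f}}
  A24: {{b,e},{e,f},{b,e,f}}
  A34: {{c},{f},{a,f},{b,f},{c,d},{c,f},{d,f},{e,f},{b,d,f},{b,e,f},{c,d,f}} {{a,d}}
  A134: {{a,d}} {{c,d},{d,f},{b,d,f},{c,d,f}}
  A234: {{e,f},{b,e,f}}
C dims 4,7,3; δ0: rk 3, SNF 1^3; δ1: rk 3, SNF 1^3
Ȟ^0: (4−3)−0=1 ⇒ Z
Ȟ^1: (7−3)−3=1 ⇒ Z
Ȟ^2: (3−0)−3=0 ⇒ 0

Ȟ^0(U;F) ≅ Z, Ȟ^1(U;F) ≅ Z, Ȟ^2(U;F) ≅ 0
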